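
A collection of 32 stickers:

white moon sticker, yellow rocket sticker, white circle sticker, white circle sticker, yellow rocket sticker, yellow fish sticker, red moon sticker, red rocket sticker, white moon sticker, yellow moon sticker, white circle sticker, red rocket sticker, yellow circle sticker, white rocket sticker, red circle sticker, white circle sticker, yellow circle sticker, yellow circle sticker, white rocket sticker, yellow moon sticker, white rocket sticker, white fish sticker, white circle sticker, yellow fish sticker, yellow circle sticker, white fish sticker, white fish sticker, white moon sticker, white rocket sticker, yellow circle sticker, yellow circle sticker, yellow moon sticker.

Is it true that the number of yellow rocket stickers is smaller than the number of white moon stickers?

True

yellow rocket stickers: 2.
white moon stickers: 3.
The claim requires 2 < 3, which holds.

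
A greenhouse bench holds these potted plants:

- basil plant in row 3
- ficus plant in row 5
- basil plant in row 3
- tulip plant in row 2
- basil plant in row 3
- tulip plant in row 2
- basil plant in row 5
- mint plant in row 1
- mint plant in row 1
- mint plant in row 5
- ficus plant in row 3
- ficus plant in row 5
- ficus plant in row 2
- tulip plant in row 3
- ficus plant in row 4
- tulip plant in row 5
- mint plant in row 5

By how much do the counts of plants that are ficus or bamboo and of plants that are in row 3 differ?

0

plants that are ficus or bamboo: 5. plants in row 3: 5.
|5 − 5| = 5 − 5 = 0.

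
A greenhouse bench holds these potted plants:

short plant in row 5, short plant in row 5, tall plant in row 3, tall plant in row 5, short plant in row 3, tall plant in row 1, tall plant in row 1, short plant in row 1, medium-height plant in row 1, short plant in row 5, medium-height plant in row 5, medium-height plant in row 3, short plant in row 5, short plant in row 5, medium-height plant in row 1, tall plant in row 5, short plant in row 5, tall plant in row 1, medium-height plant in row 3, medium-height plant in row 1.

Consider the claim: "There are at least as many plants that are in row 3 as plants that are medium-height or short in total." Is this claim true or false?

plants in row 3: 4.
plants that are medium-height or short: 14.
The claim requires 4 ≥ 14, which does not hold.

False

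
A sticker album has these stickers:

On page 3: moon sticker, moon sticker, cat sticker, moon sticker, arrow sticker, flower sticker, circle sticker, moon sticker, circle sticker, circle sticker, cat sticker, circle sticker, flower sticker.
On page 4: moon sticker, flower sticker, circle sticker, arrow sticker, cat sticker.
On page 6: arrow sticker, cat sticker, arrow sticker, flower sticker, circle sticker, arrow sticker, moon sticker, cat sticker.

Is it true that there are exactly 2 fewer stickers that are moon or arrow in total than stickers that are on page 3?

True

stickers that are moon or arrow: 11.
stickers on page 3: 13.
The claim requires 13 − 11 (= 2) to equal 2, which holds.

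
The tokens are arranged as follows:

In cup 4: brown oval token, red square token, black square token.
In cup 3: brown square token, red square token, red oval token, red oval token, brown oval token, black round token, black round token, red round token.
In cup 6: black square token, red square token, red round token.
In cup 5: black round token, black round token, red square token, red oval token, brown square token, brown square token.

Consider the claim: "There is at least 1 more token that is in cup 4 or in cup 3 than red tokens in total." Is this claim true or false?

True

|tokens in cup 4 or in cup 3| = 11.
|red tokens| = 9.
The claim requires 11 − 9 = 2 ≥ 1, which holds.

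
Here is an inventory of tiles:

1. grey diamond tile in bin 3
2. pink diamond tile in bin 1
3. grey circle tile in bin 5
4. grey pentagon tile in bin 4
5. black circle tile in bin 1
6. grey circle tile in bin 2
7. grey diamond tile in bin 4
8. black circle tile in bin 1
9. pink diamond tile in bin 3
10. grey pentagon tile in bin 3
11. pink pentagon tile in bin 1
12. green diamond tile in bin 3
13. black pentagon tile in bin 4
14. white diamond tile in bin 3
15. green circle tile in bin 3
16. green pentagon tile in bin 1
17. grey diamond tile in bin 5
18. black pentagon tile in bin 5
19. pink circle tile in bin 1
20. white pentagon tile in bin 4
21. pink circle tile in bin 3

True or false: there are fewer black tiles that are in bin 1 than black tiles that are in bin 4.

False

black tiles in bin 1: 2.
black tiles in bin 4: 1.
The claim requires 2 < 1, which does not hold.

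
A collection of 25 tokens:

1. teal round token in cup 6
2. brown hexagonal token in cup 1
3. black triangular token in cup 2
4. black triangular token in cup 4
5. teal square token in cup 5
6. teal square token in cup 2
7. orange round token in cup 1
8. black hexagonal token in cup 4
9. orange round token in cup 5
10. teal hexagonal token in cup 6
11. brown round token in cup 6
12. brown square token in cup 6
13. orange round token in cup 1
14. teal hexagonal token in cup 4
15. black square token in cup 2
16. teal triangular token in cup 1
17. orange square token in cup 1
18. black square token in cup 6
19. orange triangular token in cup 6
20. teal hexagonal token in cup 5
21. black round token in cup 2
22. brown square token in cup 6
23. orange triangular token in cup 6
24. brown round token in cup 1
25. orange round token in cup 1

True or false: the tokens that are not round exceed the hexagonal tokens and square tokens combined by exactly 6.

tokens that are not round: 17.
hexagonal tokens: 5; square tokens: 7; combined: 5 + 7 = 12.
The claim requires 17 − 12 (= 5) to equal 6, which does not hold.

False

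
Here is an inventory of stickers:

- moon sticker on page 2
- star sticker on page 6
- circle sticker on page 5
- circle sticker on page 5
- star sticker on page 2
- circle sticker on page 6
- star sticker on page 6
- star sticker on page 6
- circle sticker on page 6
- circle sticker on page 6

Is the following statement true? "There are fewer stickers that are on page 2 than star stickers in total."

True

There are 2 stickers on page 2.
There are 4 star stickers.
The claim requires 2 < 4, which holds.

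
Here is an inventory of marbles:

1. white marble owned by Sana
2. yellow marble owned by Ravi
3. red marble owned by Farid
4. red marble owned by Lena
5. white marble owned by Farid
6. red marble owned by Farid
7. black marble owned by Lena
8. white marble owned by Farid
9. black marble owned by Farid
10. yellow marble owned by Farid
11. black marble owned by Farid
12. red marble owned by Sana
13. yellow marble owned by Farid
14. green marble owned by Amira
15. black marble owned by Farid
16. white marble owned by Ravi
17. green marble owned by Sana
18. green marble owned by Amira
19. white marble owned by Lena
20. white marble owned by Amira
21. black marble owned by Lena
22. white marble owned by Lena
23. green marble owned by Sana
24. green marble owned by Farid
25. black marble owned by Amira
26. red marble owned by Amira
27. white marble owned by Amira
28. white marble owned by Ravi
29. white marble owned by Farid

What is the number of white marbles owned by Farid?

3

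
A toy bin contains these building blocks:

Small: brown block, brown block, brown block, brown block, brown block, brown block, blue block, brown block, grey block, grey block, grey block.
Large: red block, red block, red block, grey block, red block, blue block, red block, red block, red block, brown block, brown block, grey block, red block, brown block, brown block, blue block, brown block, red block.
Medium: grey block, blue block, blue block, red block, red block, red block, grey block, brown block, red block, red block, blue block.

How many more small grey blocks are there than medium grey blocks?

1

small grey blocks: 3.
medium grey blocks: 2.
3 − 2 = 1.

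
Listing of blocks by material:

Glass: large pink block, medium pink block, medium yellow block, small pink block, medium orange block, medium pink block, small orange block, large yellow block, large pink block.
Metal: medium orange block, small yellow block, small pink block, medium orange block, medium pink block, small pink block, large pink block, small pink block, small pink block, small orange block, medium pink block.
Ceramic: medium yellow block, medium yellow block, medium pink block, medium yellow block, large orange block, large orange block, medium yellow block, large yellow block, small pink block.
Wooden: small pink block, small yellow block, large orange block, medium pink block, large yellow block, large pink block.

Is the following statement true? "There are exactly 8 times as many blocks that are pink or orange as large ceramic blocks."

There are 25 blocks that are pink or orange.
There are 3 large ceramic blocks.
The claim requires 25 = 8 × 3 = 24, which does not hold.

False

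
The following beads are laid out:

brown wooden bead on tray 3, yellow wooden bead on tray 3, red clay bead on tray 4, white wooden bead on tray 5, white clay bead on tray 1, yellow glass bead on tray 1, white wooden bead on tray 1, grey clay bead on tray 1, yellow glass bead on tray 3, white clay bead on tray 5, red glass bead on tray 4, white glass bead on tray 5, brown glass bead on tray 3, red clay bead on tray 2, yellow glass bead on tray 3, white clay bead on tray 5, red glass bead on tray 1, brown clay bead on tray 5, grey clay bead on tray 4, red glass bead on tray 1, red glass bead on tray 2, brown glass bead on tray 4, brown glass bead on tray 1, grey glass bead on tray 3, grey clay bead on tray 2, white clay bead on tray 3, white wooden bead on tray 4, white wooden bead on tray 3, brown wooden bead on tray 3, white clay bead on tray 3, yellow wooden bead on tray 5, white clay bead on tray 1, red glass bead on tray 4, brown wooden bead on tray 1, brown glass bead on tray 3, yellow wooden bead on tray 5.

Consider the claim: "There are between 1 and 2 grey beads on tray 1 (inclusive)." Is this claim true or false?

grey beads on tray 1: 1.
The claim requires 1 ≤ 1 ≤ 2, which holds.

True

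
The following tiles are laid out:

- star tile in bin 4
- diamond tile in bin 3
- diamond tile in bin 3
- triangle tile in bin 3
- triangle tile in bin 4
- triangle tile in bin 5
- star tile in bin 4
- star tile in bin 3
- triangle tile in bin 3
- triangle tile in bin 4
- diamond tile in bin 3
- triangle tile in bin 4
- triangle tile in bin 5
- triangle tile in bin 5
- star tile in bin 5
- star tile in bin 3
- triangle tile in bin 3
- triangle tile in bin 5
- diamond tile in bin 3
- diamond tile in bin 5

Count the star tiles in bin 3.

2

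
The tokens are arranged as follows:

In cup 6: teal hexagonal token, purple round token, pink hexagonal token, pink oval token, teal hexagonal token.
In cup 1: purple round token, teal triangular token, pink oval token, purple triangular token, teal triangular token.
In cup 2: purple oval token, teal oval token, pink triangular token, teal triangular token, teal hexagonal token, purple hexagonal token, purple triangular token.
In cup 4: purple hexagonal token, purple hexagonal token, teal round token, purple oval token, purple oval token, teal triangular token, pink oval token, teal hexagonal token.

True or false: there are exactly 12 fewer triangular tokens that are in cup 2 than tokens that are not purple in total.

triangular tokens in cup 2: 3.
tokens that are not purple: 15.
The claim requires 15 − 3 (= 12) to equal 12, which holds.

True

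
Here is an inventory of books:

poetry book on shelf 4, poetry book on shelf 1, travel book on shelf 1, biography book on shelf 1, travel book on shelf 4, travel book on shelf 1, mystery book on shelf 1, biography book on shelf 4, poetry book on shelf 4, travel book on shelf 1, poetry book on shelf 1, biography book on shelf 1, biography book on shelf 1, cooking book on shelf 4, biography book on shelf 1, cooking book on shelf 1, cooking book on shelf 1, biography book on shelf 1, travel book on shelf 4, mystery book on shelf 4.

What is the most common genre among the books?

Counts by genre: biography 6, travel 5, poetry 4, cooking 3, mystery 2.
The maximum is 6, held uniquely by biography.

biography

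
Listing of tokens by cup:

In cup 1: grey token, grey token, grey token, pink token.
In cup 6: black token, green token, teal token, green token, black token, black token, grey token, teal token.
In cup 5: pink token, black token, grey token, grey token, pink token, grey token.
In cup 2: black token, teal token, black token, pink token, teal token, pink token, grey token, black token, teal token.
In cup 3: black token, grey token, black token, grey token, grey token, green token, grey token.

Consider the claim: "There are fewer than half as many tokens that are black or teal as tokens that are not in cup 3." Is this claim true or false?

False

|tokens that are black or teal| = 14.
|tokens that are not in cup 3| = 27.
The claim requires 2 × 14 = 28 < 27, which does not hold.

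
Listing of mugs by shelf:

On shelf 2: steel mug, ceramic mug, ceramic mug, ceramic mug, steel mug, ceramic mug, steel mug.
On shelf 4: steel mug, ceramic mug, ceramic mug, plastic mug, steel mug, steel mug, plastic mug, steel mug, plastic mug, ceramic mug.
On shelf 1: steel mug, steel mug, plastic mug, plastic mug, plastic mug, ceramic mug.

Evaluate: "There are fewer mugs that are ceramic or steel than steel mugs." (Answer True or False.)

There are 17 mugs that are ceramic or steel.
There are 9 steel mugs.
The claim requires 17 < 9, which does not hold.

False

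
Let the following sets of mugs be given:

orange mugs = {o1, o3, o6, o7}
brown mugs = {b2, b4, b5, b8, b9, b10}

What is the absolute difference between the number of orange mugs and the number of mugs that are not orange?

orange mugs: 4. mugs that are not orange: 6.
|4 − 6| = 6 − 4 = 2.

2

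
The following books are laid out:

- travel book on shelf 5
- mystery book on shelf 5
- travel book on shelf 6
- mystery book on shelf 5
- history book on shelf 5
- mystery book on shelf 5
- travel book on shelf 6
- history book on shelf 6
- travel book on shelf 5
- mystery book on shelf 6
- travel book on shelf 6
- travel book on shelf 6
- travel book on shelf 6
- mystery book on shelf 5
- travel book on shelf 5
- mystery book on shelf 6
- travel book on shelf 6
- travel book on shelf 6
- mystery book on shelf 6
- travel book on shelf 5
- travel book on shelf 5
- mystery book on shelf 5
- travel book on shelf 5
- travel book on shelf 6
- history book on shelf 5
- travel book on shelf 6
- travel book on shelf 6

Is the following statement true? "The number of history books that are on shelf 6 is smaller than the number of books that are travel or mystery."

|history books on shelf 6| = 1.
|books that are travel or mystery| = 24.
The claim requires 1 < 24, which holds.

True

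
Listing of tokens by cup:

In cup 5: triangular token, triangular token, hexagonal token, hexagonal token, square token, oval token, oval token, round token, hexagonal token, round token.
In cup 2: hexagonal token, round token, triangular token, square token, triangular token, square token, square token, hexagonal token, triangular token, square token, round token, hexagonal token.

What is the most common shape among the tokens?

hexagonal

Counts by shape: hexagonal 6, triangular 5, square 5, round 4, oval 2.
The maximum is 6, held uniquely by hexagonal.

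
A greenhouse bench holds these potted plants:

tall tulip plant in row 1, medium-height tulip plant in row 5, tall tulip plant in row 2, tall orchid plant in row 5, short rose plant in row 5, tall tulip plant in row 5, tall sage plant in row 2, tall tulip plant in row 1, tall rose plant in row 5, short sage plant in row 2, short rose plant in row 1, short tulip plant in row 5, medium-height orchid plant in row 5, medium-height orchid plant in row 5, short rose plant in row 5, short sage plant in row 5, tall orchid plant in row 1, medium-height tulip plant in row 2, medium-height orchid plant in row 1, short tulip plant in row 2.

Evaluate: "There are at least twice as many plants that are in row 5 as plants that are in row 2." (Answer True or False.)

|plants in row 5| = 10.
|plants in row 2| = 5.
The claim requires 10 ≥ 2 × 5 = 10, which holds.

True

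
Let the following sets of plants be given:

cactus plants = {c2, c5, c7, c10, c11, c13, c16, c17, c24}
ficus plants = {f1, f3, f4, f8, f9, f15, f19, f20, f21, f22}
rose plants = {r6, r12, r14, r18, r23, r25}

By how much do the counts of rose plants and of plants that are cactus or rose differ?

9

rose plants: 6. plants that are cactus or rose: 15.
|6 − 15| = 15 − 6 = 9.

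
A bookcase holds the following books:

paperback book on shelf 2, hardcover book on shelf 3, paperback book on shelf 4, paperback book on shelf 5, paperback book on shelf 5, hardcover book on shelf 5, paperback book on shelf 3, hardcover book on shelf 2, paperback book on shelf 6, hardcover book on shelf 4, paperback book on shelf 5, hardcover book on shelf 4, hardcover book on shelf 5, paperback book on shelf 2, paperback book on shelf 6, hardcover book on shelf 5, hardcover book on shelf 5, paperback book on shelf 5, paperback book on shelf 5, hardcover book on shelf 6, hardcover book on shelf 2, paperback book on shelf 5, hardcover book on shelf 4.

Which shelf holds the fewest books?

Counts by shelf: shelf 5→10, shelf 4→4, shelf 2→4, shelf 6→3, shelf 3→2.
The minimum is 2, held uniquely by shelf 3.

shelf 3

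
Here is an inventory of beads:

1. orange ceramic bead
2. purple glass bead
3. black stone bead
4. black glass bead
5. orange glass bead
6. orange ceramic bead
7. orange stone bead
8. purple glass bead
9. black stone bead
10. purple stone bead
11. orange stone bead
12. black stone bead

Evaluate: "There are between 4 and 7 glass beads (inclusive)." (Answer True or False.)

There are 4 glass beads.
The claim requires 4 ≤ 4 ≤ 7, which holds.

True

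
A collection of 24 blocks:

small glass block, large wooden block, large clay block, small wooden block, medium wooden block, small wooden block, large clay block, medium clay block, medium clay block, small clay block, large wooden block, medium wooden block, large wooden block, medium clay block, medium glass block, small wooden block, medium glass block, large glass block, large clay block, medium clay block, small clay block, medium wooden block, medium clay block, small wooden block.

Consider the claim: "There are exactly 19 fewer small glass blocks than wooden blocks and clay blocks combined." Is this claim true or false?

True

There is 1 small glass block.
wooden blocks: 10; clay blocks: 10; combined: 10 + 10 = 20.
The claim requires 20 − 1 (= 19) to equal 19, which holds.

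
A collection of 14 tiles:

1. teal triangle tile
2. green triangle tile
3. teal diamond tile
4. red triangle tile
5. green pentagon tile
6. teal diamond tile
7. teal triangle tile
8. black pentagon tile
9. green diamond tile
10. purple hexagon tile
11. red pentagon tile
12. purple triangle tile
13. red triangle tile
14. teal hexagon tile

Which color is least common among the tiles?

Counts by color: teal 5, green 3, red 3, purple 2, black 1.
The minimum is 1, held uniquely by black.

black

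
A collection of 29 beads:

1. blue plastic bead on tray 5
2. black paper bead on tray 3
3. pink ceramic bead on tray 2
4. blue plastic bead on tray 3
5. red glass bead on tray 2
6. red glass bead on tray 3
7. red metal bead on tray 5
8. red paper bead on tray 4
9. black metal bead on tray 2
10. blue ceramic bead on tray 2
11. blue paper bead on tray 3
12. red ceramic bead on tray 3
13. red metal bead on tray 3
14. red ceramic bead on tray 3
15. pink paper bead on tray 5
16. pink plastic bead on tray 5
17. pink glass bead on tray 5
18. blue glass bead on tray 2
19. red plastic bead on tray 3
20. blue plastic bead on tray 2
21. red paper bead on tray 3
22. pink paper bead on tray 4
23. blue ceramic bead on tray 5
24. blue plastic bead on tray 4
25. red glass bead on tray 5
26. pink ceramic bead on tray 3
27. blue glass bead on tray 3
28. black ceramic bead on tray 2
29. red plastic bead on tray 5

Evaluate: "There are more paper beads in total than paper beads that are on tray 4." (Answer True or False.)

paper beads: 6.
paper beads on tray 4: 2.
The claim requires 6 > 2, which holds.

True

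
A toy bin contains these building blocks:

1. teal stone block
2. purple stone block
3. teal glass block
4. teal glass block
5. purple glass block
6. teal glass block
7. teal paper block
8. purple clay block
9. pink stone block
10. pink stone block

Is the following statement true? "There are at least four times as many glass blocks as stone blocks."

There are 4 glass blocks.
There are 4 stone blocks.
The claim requires 4 ≥ 4 × 4 = 16, which does not hold.

False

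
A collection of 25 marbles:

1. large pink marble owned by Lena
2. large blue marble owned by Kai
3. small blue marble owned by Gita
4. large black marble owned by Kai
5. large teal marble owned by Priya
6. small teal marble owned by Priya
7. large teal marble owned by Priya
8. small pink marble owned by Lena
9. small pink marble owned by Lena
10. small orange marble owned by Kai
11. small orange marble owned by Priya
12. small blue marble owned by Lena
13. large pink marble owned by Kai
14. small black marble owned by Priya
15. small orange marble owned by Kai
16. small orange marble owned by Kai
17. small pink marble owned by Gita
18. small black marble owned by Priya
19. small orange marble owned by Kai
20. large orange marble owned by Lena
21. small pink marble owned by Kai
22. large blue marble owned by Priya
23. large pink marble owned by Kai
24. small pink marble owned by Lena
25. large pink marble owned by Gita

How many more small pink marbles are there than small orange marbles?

small pink marbles: 5.
small orange marbles: 5.
5 − 5 = 0.

0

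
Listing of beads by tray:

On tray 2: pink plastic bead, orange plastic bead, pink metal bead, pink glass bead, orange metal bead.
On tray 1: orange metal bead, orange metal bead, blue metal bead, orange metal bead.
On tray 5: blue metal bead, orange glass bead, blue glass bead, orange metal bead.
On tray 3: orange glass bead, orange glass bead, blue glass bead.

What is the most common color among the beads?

orange

Counts by color: orange 9, blue 4, pink 3.
The maximum is 9, held uniquely by orange.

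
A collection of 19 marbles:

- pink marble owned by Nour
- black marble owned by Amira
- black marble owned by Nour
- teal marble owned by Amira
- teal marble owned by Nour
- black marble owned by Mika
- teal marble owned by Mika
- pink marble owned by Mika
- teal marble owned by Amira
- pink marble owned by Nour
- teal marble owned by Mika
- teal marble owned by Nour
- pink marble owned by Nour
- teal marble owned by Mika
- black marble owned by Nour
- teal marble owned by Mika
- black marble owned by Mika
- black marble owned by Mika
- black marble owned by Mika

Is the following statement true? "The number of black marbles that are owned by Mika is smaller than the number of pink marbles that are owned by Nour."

black marbles owned by Mika: 4.
pink marbles owned by Nour: 3.
The claim requires 4 < 3, which does not hold.

False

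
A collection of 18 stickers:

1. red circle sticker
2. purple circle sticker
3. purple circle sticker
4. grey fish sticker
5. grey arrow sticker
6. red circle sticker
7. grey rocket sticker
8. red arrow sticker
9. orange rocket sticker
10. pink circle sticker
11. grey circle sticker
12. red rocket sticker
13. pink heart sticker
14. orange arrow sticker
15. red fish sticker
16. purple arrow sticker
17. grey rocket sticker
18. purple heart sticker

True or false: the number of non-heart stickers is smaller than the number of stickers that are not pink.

|non-heart stickers| = 16.
|stickers that are not pink| = 16.
The claim requires 16 < 16, which does not hold.

False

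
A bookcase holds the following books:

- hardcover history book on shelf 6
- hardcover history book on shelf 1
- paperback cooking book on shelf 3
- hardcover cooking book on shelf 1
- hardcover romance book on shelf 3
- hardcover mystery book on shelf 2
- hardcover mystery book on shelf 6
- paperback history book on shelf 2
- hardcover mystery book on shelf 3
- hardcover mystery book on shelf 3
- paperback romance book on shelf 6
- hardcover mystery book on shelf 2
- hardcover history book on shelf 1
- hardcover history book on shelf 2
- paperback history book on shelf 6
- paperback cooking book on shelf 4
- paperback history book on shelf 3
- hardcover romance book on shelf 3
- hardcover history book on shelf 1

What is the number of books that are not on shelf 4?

Total books: 19; with the excluded value: 1; remaining 19 − 1 = 18.

18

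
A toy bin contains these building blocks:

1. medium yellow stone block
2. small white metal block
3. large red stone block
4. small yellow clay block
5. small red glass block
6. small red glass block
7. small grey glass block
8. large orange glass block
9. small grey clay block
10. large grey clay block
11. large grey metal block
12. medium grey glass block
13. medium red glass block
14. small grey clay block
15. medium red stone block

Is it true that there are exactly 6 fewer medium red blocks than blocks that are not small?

There are 2 medium red blocks.
There are 8 blocks that are not small.
The claim requires 8 − 2 (= 6) to equal 6, which holds.

True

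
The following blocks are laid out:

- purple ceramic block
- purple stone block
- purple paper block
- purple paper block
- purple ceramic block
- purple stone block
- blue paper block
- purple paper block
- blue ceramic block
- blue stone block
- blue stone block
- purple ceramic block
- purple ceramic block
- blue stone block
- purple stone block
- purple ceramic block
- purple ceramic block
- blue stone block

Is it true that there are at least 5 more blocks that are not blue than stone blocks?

|blocks that are not blue| = 12.
|stone blocks| = 7.
The claim requires 12 − 7 = 5 ≥ 5, which holds.

True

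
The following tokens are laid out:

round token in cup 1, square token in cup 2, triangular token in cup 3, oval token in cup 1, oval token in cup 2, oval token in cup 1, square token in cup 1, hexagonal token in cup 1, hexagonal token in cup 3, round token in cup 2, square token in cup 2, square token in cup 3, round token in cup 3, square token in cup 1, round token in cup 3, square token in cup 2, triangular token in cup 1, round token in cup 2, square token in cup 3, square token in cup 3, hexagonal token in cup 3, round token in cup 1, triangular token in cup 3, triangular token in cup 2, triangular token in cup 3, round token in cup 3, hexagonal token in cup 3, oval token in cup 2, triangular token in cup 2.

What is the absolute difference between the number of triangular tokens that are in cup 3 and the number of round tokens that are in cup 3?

triangular tokens in cup 3: 3. round tokens in cup 3: 3.
|3 − 3| = 3 − 3 = 0.

0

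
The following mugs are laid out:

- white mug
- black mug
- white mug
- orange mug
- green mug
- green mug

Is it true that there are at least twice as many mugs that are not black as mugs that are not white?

There are 5 mugs that are not black.
There are 4 mugs that are not white.
The claim requires 5 ≥ 2 × 4 = 8, which does not hold.

False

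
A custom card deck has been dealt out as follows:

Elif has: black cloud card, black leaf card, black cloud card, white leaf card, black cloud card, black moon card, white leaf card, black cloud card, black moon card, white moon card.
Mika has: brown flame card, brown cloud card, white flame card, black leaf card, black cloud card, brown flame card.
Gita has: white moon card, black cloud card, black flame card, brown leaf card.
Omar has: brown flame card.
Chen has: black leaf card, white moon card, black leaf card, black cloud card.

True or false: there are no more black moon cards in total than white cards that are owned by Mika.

|black moon cards| = 2.
|white cards owned by Mika| = 1.
The claim requires 2 ≤ 1, which does not hold.

False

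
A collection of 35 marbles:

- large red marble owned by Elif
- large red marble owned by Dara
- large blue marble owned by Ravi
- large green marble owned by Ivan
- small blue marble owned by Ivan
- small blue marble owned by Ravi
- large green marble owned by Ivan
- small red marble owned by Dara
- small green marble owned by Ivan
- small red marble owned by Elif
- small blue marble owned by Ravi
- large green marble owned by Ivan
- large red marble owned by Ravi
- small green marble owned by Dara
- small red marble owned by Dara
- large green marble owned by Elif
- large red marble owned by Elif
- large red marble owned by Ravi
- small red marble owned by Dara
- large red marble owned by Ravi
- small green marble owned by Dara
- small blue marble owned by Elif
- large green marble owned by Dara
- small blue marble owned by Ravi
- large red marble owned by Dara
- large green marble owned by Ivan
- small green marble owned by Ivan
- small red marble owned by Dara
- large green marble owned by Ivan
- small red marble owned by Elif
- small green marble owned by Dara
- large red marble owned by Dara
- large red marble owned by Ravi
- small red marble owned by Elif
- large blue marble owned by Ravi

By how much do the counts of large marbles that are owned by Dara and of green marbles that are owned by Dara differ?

0

large marbles owned by Dara: 4. green marbles owned by Dara: 4.
|4 − 4| = 4 − 4 = 0.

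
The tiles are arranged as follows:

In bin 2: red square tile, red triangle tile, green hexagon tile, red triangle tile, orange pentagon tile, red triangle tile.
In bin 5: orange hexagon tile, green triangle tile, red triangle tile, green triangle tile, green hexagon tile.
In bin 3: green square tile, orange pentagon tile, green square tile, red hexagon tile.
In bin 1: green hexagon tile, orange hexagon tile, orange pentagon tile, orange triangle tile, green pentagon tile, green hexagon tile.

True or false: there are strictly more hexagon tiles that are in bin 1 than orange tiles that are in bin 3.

True

|hexagon tiles in bin 1| = 3.
|orange tiles in bin 3| = 1.
The claim requires 3 > 1, which holds.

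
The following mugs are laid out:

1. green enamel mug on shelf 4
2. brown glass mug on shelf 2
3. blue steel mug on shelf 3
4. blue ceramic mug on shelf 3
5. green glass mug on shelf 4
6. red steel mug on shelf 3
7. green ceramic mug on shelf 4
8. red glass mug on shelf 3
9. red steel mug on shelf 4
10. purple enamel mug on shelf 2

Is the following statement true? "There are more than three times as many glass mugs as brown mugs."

False

|glass mugs| = 3.
|brown mugs| = 1.
The claim requires 3 > 3 × 1 = 3, which does not hold.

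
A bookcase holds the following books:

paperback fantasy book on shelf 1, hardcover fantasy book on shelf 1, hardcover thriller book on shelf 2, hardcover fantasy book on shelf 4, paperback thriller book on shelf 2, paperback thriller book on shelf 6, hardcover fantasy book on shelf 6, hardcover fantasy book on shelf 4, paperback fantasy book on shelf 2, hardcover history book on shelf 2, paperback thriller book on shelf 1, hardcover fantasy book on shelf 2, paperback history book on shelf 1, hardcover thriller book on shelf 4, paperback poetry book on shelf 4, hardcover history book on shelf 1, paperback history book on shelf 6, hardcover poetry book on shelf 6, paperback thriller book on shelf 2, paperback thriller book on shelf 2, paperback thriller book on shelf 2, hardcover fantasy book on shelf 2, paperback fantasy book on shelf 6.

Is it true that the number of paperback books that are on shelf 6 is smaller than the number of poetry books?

There are 3 paperback books on shelf 6.
There are 2 poetry books.
The claim requires 3 < 2, which does not hold.

False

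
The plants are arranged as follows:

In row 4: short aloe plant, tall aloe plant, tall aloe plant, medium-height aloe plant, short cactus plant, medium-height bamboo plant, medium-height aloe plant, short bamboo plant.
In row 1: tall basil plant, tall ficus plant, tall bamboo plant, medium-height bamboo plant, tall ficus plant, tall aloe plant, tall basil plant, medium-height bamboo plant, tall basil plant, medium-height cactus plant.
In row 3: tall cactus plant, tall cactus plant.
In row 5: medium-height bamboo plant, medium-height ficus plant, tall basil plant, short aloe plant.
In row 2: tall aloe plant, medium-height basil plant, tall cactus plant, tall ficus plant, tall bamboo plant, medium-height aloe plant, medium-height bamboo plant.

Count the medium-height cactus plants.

1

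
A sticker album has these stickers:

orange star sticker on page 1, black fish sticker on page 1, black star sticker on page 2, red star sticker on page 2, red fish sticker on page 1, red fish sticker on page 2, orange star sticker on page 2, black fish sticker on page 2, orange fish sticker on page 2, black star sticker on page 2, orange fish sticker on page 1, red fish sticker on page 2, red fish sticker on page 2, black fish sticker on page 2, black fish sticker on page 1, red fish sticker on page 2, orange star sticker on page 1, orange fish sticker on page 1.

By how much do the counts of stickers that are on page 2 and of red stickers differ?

stickers on page 2: 11. red stickers: 6.
|11 − 6| = 11 − 6 = 5.

5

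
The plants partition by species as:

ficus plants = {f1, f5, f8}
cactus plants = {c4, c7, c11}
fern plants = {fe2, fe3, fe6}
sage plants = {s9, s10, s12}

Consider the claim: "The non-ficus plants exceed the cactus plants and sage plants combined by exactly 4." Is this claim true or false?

False

|non-ficus plants| = 9.
cactus plants: 3; sage plants: 3; combined: 3 + 3 = 6.
The claim requires 9 − 6 (= 3) to equal 4, which does not hold.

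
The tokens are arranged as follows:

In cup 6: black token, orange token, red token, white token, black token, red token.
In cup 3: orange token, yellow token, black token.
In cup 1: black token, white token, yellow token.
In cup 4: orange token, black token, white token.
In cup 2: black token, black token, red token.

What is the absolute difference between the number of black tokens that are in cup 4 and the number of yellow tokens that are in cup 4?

black tokens in cup 4: 1. yellow tokens in cup 4: 0.
|1 − 0| = 1 − 0 = 1.

1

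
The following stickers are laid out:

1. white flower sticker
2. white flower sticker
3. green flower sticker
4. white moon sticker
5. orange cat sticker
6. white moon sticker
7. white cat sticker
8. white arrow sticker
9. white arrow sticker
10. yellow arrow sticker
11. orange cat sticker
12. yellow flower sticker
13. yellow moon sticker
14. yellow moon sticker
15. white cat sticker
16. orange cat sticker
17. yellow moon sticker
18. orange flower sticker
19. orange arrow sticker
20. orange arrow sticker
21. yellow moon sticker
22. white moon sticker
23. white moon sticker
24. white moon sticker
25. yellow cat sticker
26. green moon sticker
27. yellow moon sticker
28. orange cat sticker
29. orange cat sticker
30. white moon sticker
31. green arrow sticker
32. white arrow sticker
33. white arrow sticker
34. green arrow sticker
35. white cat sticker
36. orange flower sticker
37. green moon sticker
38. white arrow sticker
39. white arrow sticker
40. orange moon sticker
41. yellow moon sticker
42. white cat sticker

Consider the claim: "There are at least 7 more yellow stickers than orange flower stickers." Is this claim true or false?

|yellow stickers| = 9.
|orange flower stickers| = 2.
The claim requires 9 − 2 = 7 ≥ 7, which holds.

True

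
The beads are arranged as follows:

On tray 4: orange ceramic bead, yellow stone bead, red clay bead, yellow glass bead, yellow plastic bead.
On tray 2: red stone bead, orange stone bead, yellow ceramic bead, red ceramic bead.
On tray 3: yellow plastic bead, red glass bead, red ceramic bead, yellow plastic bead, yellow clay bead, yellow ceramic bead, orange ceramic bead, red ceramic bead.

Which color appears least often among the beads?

Counts by color: yellow 8, red 6, orange 3.
The minimum is 3, held uniquely by orange.

orange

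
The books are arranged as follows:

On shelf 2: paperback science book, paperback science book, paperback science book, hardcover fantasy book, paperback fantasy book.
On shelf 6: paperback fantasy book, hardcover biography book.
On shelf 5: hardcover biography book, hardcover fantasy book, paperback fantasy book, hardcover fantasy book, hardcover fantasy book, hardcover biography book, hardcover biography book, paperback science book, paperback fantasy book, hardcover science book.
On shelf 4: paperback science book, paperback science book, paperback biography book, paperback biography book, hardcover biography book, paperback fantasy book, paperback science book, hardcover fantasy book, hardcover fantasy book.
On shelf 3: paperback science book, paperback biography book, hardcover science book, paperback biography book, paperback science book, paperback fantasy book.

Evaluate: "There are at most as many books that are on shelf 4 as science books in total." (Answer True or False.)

True

books on shelf 4: 9.
science books: 11.
The claim requires 9 ≤ 11, which holds.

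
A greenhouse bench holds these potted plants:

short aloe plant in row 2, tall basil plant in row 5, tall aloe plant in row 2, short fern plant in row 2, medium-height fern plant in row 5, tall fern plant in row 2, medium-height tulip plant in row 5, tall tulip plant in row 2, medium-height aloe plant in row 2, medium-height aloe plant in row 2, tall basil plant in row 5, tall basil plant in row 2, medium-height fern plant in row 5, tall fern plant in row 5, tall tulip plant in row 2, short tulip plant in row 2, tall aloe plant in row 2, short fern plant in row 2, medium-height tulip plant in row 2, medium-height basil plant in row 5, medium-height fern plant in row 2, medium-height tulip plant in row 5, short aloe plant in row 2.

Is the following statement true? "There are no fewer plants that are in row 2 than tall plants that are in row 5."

There are 15 plants in row 2.
There are 3 tall plants in row 5.
The claim requires 15 ≥ 3, which holds.

True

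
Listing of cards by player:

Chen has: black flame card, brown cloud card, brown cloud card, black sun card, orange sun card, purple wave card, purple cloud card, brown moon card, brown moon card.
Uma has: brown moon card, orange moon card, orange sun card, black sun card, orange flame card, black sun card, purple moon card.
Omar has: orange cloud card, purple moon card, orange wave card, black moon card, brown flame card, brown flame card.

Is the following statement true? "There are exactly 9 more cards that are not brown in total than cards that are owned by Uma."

False

|cards that are not brown| = 15.
|cards owned by Uma| = 7.
The claim requires 15 − 7 (= 8) to equal 9, which does not hold.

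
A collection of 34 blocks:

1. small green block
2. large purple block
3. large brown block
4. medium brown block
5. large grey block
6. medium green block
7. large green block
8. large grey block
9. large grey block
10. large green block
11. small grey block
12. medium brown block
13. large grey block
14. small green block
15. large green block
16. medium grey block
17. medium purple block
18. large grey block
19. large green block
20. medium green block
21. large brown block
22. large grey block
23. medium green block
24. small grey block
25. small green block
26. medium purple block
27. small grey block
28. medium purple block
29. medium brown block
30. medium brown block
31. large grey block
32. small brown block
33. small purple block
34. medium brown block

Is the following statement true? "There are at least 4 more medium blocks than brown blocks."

True

medium blocks: 12.
brown blocks: 8.
The claim requires 12 − 8 = 4 ≥ 4, which holds.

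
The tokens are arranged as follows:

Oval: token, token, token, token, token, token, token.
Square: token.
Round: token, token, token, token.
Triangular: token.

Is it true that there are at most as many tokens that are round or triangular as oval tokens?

True

tokens that are round or triangular: 5.
oval tokens: 7.
The claim requires 5 ≤ 7, which holds.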